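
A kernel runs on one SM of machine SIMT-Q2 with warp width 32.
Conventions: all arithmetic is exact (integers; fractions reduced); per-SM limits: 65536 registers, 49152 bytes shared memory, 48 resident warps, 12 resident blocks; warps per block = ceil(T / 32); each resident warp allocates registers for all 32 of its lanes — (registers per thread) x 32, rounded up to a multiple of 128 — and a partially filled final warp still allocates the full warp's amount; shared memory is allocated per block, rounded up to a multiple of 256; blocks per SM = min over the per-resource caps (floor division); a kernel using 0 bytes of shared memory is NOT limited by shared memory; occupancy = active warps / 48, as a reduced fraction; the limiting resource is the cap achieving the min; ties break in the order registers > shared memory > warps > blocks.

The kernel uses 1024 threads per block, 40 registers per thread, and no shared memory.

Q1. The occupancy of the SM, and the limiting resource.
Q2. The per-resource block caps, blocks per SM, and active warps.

Answer: occupancy 2/3, limited by registers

registers: 1 block
shared memory: no limit (kernel uses none)
warps: 1 block
blocks: 12 blocks

Answer: 1 block, 32 active warps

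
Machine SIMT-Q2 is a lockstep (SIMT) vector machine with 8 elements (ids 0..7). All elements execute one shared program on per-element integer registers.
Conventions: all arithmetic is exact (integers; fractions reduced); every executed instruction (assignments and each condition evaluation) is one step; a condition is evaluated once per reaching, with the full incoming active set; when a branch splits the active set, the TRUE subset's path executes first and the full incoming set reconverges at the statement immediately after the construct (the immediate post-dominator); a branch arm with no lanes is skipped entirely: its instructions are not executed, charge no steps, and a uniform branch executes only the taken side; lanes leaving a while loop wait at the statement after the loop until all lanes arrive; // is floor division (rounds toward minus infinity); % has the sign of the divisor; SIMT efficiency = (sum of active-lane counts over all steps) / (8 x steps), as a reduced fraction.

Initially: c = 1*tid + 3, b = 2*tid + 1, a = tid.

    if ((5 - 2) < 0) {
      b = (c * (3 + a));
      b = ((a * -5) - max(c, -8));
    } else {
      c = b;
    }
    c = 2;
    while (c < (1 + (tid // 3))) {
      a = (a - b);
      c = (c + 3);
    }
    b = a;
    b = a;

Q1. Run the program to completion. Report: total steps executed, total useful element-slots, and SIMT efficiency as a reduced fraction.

Answer: 9 steps, 54 useful, 3/4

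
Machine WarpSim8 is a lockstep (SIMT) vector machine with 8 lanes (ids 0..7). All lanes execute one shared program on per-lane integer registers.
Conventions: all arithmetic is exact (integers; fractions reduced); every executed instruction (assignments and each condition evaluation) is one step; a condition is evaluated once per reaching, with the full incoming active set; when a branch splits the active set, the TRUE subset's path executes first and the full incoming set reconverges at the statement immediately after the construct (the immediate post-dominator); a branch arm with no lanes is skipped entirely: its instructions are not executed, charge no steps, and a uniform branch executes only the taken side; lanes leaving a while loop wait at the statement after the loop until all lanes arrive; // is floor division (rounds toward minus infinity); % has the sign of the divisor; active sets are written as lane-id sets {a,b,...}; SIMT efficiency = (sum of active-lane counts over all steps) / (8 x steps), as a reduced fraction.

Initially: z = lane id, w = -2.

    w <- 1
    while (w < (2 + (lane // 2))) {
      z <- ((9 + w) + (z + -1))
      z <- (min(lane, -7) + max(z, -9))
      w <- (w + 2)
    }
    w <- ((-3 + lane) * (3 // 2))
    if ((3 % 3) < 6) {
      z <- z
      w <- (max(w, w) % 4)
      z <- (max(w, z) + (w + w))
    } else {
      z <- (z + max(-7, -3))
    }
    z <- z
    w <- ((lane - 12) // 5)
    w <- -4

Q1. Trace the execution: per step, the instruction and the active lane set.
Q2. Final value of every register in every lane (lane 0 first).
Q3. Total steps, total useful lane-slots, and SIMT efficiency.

step 0: w <- 1                       {0,1,2,3,4,5,6,7}
step 1: eval (w < (2 + (lane // 2))) {0,1,2,3,4,5,6,7}
step 2: z <- ((9 + w) + (z + -1))    {0,1,2,3,4,5,6,7}
step 3: z <- (min(lane, -7) + max(z, -9)) {0,1,2,3,4,5,6,7}
step 4: w <- (w + 2)                 {0,1,2,3,4,5,6,7}
step 5: eval (w < (2 + (lane // 2))) {0,1,2,3,4,5,6,7}
step 6: z <- ((9 + w) + (z + -1))    {4,5,6,7}
step 7: z <- (min(lane, -7) + max(z, -9)) {4,5,6,7}
step 8: w <- (w + 2)                 {4,5,6,7}
step 9: eval (w < (2 + (lane // 2))) {4,5,6,7}
step 10: w <- ((-3 + lane) * (3 // 2)) {0,1,2,3,4,5,6,7}
step 11: eval ((3 % 3) < 6)           {0,1,2,3,4,5,6,7}
step 12: z <- z                       {0,1,2,3,4,5,6,7}
step 13: w <- (max(w, w) % 4)         {0,1,2,3,4,5,6,7}
step 14: z <- (max(w, z) + (w + w))   {0,1,2,3,4,5,6,7}
step 15: z <- z                       {0,1,2,3,4,5,6,7}
step 16: w <- ((lane - 12) // 5)      {0,1,2,3,4,5,6,7}
step 17: w <- -4                      {0,1,2,3,4,5,6,7}

Answer: 18 steps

z: 4,7,10,5,12,15,18,13
w: -4,-4,-4,-4,-4,-4,-4,-4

steps = 18; useful = 128; efficiency = 128/144 = 8/9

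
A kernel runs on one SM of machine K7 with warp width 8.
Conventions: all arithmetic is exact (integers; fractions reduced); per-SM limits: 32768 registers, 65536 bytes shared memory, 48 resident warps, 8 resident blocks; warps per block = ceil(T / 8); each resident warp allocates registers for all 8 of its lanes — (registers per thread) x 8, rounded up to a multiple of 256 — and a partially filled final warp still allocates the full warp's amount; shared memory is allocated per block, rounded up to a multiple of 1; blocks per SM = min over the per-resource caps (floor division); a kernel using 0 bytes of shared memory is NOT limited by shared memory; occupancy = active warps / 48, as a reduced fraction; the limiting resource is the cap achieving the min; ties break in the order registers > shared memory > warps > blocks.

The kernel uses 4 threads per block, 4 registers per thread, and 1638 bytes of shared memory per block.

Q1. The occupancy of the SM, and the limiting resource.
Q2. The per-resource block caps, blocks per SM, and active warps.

Answer: occupancy 1/6, limited by blocks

registers: 128 blocks
shared memory: 40 blocks
warps: 48 blocks
blocks: 8 blocks

Answer: 8 blocks, 8 active warps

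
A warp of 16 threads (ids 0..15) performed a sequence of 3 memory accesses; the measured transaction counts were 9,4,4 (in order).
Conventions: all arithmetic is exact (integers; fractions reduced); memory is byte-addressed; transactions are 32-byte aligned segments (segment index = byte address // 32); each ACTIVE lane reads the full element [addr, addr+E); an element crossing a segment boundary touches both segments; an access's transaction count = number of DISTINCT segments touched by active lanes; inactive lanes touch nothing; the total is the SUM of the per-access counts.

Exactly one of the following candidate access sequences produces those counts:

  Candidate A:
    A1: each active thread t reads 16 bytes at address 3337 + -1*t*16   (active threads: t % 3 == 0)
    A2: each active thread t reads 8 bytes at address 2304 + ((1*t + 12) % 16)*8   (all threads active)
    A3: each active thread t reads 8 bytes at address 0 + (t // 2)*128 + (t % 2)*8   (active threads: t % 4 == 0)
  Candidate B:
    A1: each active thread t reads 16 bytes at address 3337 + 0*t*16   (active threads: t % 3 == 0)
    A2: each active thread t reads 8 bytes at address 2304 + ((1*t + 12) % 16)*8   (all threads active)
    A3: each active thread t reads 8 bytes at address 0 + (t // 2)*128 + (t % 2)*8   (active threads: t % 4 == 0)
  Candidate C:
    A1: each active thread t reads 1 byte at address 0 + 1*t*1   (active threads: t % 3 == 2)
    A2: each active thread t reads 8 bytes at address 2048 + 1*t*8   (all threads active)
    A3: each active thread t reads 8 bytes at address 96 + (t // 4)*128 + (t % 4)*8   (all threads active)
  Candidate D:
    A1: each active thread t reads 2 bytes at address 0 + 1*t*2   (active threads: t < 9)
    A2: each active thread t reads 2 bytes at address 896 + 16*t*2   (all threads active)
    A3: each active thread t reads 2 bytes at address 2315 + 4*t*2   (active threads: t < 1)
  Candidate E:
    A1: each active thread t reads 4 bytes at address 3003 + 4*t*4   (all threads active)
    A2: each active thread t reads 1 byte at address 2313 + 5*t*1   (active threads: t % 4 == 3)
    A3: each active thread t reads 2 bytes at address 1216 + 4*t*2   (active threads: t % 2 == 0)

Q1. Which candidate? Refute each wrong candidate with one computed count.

B: A1 gives 1 transaction, not 9
C: A1 gives 1 transaction, not 9
D: A1 gives 1 transaction, not 9
E: A2 gives 3 transactions, not 4
A: all counts match (9,4,4)

Answer: A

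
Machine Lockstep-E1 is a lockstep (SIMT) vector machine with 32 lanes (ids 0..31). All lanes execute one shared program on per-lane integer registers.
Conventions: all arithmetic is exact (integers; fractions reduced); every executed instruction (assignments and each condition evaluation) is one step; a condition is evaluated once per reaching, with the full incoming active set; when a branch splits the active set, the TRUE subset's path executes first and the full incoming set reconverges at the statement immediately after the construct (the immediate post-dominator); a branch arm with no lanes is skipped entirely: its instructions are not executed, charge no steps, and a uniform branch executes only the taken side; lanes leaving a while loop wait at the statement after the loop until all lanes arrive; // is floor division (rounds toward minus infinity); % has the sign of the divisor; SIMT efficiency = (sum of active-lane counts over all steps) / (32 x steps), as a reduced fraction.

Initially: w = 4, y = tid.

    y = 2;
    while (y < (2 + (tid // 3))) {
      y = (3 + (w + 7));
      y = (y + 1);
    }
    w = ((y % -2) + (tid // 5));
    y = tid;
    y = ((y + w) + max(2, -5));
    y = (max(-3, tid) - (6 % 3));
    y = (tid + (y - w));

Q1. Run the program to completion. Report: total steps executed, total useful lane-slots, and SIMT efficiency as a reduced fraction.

Answer: 10 steps, 311 useful, 311/320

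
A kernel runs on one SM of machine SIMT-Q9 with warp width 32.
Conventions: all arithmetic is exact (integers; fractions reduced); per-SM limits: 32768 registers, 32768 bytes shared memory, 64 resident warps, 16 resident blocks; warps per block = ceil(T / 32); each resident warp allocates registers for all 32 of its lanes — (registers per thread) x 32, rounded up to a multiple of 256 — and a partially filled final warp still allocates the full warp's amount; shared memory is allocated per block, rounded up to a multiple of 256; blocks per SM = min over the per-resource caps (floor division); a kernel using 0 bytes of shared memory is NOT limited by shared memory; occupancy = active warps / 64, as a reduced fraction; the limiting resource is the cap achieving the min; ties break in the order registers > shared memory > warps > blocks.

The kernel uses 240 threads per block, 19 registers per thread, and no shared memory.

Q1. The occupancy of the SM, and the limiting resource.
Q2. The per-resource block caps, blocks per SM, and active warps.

Answer: occupancy 5/8, limited by registers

registers: 5 blocks
shared memory: no limit (kernel uses none)
warps: 8 blocks
blocks: 16 blocks

Answer: 5 blocks, 40 active warps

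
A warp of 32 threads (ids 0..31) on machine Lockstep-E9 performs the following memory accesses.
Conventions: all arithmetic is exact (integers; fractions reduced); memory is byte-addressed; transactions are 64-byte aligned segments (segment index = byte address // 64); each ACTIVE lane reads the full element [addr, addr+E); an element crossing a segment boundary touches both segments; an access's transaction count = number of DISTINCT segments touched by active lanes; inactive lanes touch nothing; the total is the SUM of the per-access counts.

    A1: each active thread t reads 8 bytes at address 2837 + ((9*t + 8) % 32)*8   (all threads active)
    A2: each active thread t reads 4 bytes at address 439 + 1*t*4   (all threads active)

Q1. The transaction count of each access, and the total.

A1: 5 transactions
A2: 3 transactions

Answer: 5,3; total 8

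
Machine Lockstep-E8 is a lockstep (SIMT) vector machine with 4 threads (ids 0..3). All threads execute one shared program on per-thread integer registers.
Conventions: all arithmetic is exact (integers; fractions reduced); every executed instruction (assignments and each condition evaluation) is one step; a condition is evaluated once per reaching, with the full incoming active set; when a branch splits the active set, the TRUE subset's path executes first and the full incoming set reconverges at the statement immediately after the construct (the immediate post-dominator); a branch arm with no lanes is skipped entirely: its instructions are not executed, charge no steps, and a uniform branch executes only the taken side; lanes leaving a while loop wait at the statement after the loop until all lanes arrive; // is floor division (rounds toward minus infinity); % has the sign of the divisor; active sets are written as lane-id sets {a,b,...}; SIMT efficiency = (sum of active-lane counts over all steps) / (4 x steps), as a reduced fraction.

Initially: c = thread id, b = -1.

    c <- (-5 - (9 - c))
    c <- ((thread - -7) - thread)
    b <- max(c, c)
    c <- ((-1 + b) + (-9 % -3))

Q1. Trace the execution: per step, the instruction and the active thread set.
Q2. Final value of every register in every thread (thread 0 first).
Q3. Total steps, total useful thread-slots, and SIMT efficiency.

step 0: c <- (-5 - (9 - c))          {0,1,2,3}
step 1: c <- ((thread - -7) - thread) {0,1,2,3}
step 2: b <- max(c, c)               {0,1,2,3}
step 3: c <- ((-1 + b) + (-9 % -3))  {0,1,2,3}

Answer: 4 steps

c: 6,6,6,6
b: 7,7,7,7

steps = 4; useful = 16; efficiency = 16/16 = 1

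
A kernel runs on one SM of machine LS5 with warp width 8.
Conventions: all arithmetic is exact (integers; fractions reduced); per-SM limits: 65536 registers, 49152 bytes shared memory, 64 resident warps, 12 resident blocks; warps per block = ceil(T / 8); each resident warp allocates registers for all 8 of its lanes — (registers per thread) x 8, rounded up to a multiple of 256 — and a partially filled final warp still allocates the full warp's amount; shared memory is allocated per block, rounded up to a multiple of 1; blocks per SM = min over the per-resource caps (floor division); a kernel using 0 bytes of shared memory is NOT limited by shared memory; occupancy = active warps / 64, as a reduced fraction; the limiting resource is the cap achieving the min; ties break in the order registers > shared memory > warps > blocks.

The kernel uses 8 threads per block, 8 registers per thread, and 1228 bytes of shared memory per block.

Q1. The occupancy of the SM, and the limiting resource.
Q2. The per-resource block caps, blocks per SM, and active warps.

Answer: occupancy 3/16, limited by blocks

registers: 256 blocks
shared memory: 40 blocks
warps: 64 blocks
blocks: 12 blocks

Answer: 12 blocks, 12 active warps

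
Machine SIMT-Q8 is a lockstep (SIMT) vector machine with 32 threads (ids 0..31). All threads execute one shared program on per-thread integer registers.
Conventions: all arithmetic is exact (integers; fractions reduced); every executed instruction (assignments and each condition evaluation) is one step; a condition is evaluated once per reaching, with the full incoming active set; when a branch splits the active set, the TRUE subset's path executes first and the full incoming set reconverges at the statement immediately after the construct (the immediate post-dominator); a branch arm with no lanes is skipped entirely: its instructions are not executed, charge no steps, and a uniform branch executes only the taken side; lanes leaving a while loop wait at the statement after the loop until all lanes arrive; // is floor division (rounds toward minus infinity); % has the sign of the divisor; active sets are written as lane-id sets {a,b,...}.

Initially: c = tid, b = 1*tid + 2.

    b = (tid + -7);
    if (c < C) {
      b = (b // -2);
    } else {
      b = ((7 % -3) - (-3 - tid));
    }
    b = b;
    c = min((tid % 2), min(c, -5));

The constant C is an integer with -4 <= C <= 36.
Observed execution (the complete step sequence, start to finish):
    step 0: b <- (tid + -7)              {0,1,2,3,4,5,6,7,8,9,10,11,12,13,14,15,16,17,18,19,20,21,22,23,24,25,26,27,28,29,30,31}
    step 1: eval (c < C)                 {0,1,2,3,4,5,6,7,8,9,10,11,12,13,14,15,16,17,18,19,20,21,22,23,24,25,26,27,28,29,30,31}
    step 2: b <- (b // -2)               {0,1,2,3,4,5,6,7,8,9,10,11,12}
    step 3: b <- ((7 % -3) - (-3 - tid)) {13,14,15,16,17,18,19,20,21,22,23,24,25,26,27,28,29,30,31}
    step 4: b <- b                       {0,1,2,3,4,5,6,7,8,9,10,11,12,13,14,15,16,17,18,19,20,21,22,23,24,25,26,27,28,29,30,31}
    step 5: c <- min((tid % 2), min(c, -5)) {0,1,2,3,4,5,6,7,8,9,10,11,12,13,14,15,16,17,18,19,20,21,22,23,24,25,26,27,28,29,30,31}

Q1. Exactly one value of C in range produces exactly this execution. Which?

Answer: C = 13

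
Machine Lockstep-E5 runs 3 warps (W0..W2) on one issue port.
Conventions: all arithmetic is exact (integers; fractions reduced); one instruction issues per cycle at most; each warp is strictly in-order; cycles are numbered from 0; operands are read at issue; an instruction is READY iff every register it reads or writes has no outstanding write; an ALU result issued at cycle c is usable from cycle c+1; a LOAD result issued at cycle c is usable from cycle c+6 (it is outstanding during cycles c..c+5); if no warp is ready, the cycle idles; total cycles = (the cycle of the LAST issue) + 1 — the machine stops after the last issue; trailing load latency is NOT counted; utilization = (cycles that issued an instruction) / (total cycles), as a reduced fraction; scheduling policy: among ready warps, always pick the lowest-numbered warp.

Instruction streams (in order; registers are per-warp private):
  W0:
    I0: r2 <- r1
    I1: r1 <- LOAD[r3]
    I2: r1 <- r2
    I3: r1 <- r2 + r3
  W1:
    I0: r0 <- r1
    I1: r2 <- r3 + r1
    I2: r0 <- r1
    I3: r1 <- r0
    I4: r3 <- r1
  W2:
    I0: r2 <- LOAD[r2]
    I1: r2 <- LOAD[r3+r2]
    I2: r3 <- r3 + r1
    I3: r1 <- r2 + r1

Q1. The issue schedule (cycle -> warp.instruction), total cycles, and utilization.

cycle 0: W0.I0
cycle 1: W0.I1
cycle 2: W1.I0
cycle 3: W1.I1
cycle 4: W1.I2
cycle 5: W1.I3
cycle 6: W1.I4
cycle 7: W0.I2
cycle 8: W0.I3
cycle 9: W2.I0
cycle 10: idle
cycle 11: idle
cycle 12: idle
cycle 13: idle
cycle 14: idle
cycle 15: W2.I1
cycle 16: W2.I2
cycle 17: idle
cycle 18: idle
cycle 19: idle
cycle 20: idle
cycle 21: W2.I3

Answer: 22 cycles, utilization 13/22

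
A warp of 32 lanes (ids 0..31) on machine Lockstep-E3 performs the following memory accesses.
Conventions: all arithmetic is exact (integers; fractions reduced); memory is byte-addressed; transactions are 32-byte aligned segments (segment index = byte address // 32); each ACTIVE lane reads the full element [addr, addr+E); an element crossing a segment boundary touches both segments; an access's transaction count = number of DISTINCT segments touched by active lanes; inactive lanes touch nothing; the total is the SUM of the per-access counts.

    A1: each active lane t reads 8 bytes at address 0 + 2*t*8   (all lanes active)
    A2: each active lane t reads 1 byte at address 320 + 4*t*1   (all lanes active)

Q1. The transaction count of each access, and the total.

A1: 16 transactions
A2: 4 transactions

Answer: 16,4; total 20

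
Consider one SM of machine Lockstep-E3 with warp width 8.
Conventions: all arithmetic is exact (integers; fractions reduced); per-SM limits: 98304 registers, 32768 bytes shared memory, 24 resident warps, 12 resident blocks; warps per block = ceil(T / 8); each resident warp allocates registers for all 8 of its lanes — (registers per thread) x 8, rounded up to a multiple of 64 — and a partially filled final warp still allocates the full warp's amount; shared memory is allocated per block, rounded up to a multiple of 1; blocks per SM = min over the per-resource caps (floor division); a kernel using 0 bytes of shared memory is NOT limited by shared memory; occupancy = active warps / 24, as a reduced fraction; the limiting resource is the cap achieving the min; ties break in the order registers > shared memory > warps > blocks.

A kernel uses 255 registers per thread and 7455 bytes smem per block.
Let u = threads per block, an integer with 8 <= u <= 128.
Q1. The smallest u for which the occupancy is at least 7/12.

Answer: u = 25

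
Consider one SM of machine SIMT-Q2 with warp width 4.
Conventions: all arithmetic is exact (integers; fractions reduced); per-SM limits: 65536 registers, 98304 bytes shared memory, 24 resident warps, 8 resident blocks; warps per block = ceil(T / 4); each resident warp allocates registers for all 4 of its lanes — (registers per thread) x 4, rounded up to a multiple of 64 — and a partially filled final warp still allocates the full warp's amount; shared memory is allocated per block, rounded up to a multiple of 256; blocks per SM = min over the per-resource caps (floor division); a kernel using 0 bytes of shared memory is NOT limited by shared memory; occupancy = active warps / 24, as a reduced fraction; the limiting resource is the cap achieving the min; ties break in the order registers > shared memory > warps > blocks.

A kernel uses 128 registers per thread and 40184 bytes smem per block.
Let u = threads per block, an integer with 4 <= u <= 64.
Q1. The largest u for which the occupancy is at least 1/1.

Answer: u = 48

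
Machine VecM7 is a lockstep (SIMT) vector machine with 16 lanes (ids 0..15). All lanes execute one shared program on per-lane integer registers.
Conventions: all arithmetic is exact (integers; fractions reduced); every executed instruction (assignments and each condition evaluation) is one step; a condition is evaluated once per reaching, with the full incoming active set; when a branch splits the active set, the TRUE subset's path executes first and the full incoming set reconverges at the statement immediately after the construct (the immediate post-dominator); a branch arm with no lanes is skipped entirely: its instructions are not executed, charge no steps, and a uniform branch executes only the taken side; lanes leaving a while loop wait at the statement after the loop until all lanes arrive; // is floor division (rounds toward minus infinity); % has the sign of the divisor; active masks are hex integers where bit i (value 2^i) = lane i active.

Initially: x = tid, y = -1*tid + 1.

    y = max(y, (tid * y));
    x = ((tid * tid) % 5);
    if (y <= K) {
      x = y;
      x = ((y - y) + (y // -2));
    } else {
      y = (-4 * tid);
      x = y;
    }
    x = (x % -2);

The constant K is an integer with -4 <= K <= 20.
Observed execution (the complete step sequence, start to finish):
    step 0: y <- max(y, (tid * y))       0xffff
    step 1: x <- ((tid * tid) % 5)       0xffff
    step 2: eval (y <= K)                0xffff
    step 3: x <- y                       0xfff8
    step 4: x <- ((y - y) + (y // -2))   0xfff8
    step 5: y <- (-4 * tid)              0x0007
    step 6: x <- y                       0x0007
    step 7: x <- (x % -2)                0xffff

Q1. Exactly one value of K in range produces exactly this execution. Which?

Answer: K = -2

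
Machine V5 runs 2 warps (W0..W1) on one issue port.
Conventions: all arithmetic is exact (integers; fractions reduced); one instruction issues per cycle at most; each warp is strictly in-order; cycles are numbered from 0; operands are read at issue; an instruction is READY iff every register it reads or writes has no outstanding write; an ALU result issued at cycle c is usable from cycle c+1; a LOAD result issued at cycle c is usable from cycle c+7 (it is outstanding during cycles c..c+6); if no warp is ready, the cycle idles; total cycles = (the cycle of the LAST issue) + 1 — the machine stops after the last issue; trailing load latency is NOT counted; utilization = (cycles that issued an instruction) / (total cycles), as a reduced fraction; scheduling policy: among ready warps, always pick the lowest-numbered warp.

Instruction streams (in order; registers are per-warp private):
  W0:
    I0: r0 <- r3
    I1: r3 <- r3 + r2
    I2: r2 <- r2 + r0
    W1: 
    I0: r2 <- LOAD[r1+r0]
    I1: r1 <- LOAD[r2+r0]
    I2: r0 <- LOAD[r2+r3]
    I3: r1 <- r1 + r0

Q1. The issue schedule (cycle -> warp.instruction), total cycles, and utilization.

cycle 0: W0.I0
cycle 1: W0.I1
cycle 2: W0.I2
cycle 3: W1.I0
cycle 4: idle
cycle 5: idle
cycle 6: idle
cycle 7: idle
cycle 8: idle
cycle 9: idle
cycle 10: W1.I1
cycle 11: W1.I2
cycle 12: idle
cycle 13: idle
cycle 14: idle
cycle 15: idle
cycle 16: idle
cycle 17: idle
cycle 18: W1.I3

Answer: 19 cycles, utilization 7/19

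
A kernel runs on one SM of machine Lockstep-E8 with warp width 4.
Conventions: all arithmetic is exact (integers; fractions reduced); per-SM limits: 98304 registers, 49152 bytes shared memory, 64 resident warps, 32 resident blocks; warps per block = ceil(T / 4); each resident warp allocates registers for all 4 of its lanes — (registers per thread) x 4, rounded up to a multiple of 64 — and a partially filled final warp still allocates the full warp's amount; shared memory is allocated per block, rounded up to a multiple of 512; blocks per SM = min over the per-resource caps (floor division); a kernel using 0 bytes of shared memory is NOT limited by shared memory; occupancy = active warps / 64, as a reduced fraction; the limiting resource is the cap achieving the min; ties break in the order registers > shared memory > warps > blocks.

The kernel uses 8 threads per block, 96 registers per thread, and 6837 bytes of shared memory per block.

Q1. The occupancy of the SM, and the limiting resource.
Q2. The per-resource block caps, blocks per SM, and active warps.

Answer: occupancy 3/16, limited by shared memory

registers: 128 blocks
shared memory: 6 blocks
warps: 32 blocks
blocks: 32 blocks

Answer: 6 blocks, 12 active warps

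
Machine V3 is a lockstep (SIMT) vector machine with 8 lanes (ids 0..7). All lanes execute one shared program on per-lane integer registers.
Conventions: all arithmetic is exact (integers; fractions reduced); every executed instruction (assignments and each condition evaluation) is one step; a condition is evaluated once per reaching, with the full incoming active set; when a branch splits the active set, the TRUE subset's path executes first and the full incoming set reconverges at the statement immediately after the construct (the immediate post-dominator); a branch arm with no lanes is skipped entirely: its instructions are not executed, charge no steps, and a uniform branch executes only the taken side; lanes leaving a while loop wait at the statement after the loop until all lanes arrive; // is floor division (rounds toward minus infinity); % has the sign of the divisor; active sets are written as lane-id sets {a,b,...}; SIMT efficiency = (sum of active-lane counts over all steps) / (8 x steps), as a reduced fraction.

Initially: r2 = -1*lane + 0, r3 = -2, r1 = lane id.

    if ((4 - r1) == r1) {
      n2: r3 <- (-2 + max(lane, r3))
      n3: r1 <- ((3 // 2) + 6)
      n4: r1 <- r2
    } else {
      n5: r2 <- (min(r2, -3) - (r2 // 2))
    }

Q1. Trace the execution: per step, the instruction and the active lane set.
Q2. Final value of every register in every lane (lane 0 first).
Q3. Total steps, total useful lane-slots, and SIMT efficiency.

step 0: eval ((4 - r1) == r1)        {0,1,2,3,4,5,6,7}
step 1: r3 <- (-2 + max(lane, r3))   {2}
step 2: r1 <- ((3 // 2) + 6)         {2}
step 3: r1 <- r2                     {2}
step 4: r2 <- (min(r2, -3) - (r2 // 2)) {0,1,3,4,5,6,7}

Answer: 5 steps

r2: -3,-2,-2,-1,-2,-2,-3,-3
r3: -2,-2,0,-2,-2,-2,-2,-2
r1: 0,1,-2,3,4,5,6,7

steps = 5; useful = 18; efficiency = 18/40 = 9/20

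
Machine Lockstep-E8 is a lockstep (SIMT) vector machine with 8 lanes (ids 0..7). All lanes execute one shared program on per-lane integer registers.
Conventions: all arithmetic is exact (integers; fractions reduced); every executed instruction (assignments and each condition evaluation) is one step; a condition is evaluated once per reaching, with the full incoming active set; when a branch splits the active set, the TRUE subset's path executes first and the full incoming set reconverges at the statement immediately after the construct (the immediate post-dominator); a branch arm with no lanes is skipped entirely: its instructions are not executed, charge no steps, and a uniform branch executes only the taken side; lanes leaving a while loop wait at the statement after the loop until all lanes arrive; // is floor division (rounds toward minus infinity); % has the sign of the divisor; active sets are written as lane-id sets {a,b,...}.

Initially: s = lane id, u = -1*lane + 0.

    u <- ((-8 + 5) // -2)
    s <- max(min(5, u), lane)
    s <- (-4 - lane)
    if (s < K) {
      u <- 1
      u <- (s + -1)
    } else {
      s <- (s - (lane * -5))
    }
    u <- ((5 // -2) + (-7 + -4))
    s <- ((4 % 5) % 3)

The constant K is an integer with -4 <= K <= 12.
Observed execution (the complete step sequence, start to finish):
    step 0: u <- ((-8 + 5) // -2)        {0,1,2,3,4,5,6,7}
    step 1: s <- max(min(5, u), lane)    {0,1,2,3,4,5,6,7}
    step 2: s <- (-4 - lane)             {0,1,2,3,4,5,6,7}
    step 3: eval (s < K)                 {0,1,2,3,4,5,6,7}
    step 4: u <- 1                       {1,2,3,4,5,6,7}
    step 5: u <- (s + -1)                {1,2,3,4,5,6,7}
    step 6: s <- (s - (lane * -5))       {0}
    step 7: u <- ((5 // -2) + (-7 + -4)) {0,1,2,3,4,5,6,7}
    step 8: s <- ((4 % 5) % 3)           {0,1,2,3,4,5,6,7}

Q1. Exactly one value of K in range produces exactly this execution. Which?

Answer: K = -4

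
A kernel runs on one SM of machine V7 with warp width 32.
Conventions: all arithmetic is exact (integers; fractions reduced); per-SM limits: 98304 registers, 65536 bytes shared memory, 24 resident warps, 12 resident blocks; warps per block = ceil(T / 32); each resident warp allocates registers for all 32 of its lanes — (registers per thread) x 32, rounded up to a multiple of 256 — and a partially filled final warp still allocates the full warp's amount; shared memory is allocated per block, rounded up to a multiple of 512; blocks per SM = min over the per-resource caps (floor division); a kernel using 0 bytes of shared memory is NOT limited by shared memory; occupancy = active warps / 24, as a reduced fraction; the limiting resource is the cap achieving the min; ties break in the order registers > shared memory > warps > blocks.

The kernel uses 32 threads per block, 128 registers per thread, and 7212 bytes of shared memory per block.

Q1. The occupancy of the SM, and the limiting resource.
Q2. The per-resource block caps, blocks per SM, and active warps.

Answer: occupancy 1/3, limited by shared memory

registers: 24 blocks
shared memory: 8 blocks
warps: 24 blocks
blocks: 12 blocks

Answer: 8 blocks, 8 active warps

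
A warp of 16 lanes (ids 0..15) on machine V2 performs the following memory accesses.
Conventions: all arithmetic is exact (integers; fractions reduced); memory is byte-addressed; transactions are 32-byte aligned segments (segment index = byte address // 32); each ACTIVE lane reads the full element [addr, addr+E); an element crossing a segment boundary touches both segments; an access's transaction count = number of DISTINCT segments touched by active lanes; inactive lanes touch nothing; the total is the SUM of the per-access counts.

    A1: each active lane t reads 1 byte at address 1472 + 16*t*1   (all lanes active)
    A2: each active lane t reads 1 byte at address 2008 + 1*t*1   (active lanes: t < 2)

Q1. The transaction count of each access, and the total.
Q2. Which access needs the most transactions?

A1: 8 transactions
A2: 1 transaction

Answer: 8,1; total 9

Answer: A1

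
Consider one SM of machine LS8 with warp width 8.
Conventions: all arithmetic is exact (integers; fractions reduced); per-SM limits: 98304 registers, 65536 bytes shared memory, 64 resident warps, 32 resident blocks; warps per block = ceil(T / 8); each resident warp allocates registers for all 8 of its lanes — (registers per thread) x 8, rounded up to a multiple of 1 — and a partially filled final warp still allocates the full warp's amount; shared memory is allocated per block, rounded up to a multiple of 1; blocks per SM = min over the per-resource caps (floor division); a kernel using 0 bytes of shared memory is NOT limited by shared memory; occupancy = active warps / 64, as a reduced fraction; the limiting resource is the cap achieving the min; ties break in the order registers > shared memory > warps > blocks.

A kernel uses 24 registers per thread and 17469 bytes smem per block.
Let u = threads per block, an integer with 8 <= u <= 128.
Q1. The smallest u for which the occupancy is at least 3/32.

Answer: u = 9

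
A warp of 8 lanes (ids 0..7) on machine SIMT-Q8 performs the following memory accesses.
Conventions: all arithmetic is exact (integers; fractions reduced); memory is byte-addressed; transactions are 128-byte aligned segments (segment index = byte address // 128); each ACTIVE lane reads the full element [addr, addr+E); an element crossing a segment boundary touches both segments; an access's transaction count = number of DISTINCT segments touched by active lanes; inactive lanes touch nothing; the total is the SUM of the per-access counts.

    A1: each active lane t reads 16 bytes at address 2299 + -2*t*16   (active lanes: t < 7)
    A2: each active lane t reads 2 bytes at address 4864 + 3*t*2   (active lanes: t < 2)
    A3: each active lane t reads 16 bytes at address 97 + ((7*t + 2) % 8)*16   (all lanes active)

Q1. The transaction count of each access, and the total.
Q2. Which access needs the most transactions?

A1: 3 transactions
A2: 1 transaction
A3: 2 transactions

Answer: 3,1,2; total 6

Answer: A1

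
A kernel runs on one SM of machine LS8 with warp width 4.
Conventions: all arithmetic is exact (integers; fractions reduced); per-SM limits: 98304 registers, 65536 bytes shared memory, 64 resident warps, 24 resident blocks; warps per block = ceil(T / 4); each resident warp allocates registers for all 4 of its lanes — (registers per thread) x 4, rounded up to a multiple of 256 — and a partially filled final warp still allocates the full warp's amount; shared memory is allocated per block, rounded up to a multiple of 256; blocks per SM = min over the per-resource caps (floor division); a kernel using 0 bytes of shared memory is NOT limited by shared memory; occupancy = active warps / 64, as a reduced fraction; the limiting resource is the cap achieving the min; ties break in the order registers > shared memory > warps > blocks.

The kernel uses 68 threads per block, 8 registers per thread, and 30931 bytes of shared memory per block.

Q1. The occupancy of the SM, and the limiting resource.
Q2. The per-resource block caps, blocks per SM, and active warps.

Answer: occupancy 17/32, limited by shared memory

registers: 22 blocks
shared memory: 2 blocks
warps: 3 blocks
blocks: 24 blocks

Answer: 2 blocks, 34 active warps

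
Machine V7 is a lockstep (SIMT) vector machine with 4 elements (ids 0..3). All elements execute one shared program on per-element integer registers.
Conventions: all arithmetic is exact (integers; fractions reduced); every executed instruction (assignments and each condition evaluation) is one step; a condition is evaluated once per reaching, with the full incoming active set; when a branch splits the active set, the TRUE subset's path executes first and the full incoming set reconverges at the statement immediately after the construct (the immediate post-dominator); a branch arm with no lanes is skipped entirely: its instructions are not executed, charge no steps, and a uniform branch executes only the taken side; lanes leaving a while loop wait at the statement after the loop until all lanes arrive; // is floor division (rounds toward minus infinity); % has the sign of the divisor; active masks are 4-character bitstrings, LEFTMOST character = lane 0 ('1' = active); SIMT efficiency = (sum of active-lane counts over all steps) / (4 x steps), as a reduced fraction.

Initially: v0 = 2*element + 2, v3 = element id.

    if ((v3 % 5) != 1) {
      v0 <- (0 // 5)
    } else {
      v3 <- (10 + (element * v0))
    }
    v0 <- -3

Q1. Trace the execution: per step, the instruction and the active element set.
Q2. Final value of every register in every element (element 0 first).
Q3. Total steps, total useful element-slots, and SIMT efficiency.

step 0: eval ((v3 % 5) != 1)         1111
step 1: v0 <- (0 // 5)               1011
step 2: v3 <- (10 + (element * v0))  0100
step 3: v0 <- -3                     1111

Answer: 4 steps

v0: -3,-3,-3,-3
v3: 0,14,2,3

steps = 4; useful = 12; efficiency = 12/16 = 3/4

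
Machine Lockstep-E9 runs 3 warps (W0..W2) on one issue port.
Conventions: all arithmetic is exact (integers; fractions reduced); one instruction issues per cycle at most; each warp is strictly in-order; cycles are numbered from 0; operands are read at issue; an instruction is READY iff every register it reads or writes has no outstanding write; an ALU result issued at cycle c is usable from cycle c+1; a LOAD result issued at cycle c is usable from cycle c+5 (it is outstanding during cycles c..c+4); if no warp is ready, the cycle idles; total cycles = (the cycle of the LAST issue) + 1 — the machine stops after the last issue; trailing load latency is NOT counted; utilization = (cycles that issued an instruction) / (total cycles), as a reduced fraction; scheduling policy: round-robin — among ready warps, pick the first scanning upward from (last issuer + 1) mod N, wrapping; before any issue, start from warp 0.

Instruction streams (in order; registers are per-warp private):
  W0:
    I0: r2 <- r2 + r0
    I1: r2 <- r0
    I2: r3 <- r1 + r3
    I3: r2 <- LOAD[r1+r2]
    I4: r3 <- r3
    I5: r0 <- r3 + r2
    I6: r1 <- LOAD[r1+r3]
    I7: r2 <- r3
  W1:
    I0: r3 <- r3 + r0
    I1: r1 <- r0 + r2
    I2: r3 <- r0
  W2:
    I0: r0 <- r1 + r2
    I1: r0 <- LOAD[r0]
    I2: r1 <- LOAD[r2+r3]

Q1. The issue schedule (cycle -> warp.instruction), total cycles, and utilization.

cycle 0: W0.I0
cycle 1: W1.I0
cycle 2: W2.I0
cycle 3: W0.I1
cycle 4: W1.I1
cycle 5: W2.I1
cycle 6: W0.I2
cycle 7: W1.I2
cycle 8: W2.I2
cycle 9: W0.I3
cycle 10: W0.I4
cycle 11: idle
cycle 12: idle
cycle 13: idle
cycle 14: W0.I5
cycle 15: W0.I6
cycle 16: W0.I7

Answer: 17 cycles, utilization 14/17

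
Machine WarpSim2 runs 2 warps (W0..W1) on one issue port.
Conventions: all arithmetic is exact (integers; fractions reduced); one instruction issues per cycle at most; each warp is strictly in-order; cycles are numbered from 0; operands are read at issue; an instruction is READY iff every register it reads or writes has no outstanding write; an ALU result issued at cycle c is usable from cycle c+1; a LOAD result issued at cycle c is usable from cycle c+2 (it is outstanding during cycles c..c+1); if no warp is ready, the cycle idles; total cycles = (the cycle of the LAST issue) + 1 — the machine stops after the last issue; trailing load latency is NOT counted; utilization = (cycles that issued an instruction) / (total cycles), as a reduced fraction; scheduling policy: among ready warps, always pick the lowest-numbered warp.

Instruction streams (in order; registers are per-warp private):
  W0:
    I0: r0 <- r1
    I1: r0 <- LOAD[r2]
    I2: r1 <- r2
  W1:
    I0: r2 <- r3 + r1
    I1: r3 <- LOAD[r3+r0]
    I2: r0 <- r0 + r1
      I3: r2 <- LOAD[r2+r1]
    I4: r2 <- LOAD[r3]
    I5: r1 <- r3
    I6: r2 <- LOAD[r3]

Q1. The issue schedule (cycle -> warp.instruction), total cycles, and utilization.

cycle 0: W0.I0
cycle 1: W0.I1
cycle 2: W0.I2
cycle 3: W1.I0
cycle 4: W1.I1
cycle 5: W1.I2
cycle 6: W1.I3
cycle 7: idle
cycle 8: W1.I4
cycle 9: W1.I5
cycle 10: W1.I6

Answer: 11 cycles, utilization 10/11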